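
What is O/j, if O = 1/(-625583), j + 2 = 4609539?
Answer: -1/2883647985071 ≈ -3.4678e-13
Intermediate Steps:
j = 4609537 (j = -2 + 4609539 = 4609537)
O = -1/625583 ≈ -1.5985e-6
O/j = -1/625583/4609537 = -1/625583*1/4609537 = -1/2883647985071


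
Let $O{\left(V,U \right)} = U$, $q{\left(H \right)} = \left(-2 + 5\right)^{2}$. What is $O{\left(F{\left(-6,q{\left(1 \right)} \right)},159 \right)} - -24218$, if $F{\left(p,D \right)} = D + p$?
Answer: $24377$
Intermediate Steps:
$q{\left(H \right)} = 9$ ($q{\left(H \right)} = 3^{2} = 9$)
$O{\left(F{\left(-6,q{\left(1 \right)} \right)},159 \right)} - -24218 = 159 - -24218 = 159 + 24218 = 24377$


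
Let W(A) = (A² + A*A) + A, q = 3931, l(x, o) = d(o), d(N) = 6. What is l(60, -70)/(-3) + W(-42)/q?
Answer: -4376/3931 ≈ -1.1132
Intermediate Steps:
l(x, o) = 6
W(A) = A + 2*A² (W(A) = (A² + A²) + A = 2*A² + A = A + 2*A²)
l(60, -70)/(-3) + W(-42)/q = 6/(-3) - 42*(1 + 2*(-42))/3931 = 6*(-⅓) - 42*(1 - 84)*(1/3931) = -2 - 42*(-83)*(1/3931) = -2 + 3486*(1/3931) = -2 + 3486/3931 = -4376/3931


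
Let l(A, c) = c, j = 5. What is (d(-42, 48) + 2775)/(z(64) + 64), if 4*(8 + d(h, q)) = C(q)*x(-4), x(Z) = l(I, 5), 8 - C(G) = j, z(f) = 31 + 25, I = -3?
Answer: 11083/480 ≈ 23.090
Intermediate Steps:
z(f) = 56
C(G) = 3 (C(G) = 8 - 1*5 = 8 - 5 = 3)
x(Z) = 5
d(h, q) = -17/4 (d(h, q) = -8 + (3*5)/4 = -8 + (1/4)*15 = -8 + 15/4 = -17/4)
(d(-42, 48) + 2775)/(z(64) + 64) = (-17/4 + 2775)/(56 + 64) = (11083/4)/120 = (11083/4)*(1/120) = 11083/480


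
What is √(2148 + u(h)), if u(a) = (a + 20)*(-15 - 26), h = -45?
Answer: √3173 ≈ 56.329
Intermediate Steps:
u(a) = -820 - 41*a (u(a) = (20 + a)*(-41) = -820 - 41*a)
√(2148 + u(h)) = √(2148 + (-820 - 41*(-45))) = √(2148 + (-820 + 1845)) = √(2148 + 1025) = √3173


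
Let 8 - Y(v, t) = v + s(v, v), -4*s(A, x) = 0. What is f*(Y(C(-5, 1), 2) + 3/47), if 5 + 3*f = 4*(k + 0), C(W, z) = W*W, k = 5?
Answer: -3980/47 ≈ -84.681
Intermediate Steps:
s(A, x) = 0 (s(A, x) = -¼*0 = 0)
C(W, z) = W²
Y(v, t) = 8 - v (Y(v, t) = 8 - (v + 0) = 8 - v)
f = 5 (f = -5/3 + (4*(5 + 0))/3 = -5/3 + (4*5)/3 = -5/3 + (⅓)*20 = -5/3 + 20/3 = 5)
f*(Y(C(-5, 1), 2) + 3/47) = 5*((8 - 1*(-5)²) + 3/47) = 5*((8 - 1*25) + 3*(1/47)) = 5*((8 - 25) + 3/47) = 5*(-17 + 3/47) = 5*(-796/47) = -3980/47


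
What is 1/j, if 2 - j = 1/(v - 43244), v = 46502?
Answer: 3258/6515 ≈ 0.50008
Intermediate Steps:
j = 6515/3258 (j = 2 - 1/(46502 - 43244) = 2 - 1/3258 = 6515/3258 ≈ 1.9997)
1/j = 1/(6515/3258) = 3258/6515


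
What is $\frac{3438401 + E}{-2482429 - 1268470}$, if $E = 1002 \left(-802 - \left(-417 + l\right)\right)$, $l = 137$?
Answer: $- \frac{2915357}{3750899} \approx -0.77724$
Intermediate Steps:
$E = -523044$ ($E = 1002 \left(-802 + \left(417 - 137\right)\right) = 1002 \left(-802 + 280\right) = 1002 \left(-522\right) = -523044$)
$\frac{3438401 + E}{-2482429 - 1268470} = \frac{3438401 - 523044}{-2482429 - 1268470} = \frac{2915357}{-3750899} = 2915357 \left(- \frac{1}{3750899}\right) = - \frac{2915357}{3750899}$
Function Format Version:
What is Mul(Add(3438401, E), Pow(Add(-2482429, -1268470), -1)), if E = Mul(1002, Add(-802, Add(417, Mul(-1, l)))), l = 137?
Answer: Rational(-2915357, 3750899) ≈ -0.77724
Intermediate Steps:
E = -523044 (E = Mul(1002, Add(-802, Add(417, Mul(-1, 137)))) = Mul(1002, Add(-802, Add(417, -137))) = Mul(1002, Add(-802, 280)) = Mul(1002, -522) = -523044)
Mul(Add(3438401, E), Pow(Add(-2482429, -1268470), -1)) = Mul(Add(3438401, -523044), Pow(Add(-2482429, -1268470), -1)) = Mul(2915357, Pow(-3750899, -1)) = Mul(2915357, Rational(-1, 3750899)) = Rational(-2915357, 3750899)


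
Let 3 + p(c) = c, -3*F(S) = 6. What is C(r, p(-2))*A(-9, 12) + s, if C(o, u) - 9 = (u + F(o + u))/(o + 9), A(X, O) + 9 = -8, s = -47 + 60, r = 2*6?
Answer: -403/3 ≈ -134.33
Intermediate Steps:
F(S) = -2 (F(S) = -⅓*6 = -2)
p(c) = -3 + c
r = 12
s = 13
A(X, O) = -17 (A(X, O) = -9 - 8 = -17)
C(o, u) = 9 + (-2 + u)/(9 + o) (C(o, u) = 9 + (u - 2)/(o + 9) = 9 + (-2 + u)/(9 + o))
C(r, p(-2))*A(-9, 12) + s = ((79 + (-3 - 2) + 9*12)/(9 + 12))*(-17) + 13 = ((79 - 5 + 108)/21)*(-17) + 13 = ((1/21)*182)*(-17) + 13 = (26/3)*(-17) + 13 = -442/3 + 13 = -403/3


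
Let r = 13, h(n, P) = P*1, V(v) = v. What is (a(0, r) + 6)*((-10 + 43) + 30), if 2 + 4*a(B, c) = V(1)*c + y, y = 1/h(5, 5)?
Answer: 2772/5 ≈ 554.40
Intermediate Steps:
h(n, P) = P
y = ⅕ (y = 1/5 = ⅕ ≈ 0.20000)
a(B, c) = -9/20 + c/4 (a(B, c) = -½ + (1*c + ⅕)/4 = -½ + (c + ⅕)/4 = -½ + (⅕ + c)/4 = -½ + (1/20 + c/4) = -9/20 + c/4)
(a(0, r) + 6)*((-10 + 43) + 30) = ((-9/20 + (¼)*13) + 6)*((-10 + 43) + 30) = ((-9/20 + 13/4) + 6)*(33 + 30) = (14/5 + 6)*63 = (44/5)*63 = 2772/5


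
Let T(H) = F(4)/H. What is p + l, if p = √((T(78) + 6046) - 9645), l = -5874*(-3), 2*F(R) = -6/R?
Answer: 17622 + I*√9731722/52 ≈ 17622.0 + 59.992*I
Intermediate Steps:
F(R) = -3/R (F(R) = (-6/R)/2 = -3/R)
T(H) = -3/(4*H) (T(H) = (-3/4)/H = (-3*¼)/H = -3/(4*H))
l = 17622
p = I*√9731722/52 (p = √((-¾/78 + 6046) - 9645) = √((-¾*1/78 + 6046) - 9645) = √((-1/104 + 6046) - 9645) = √(628783/104 - 9645) = √(-374297/104) = I*√9731722/52 ≈ 59.992*I)
p + l = I*√9731722/52 + 17622 = 17622 + I*√9731722/52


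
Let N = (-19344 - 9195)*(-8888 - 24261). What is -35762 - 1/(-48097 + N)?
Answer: -33830537795069/945991214 ≈ -35762.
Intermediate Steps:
N = 946039311 (N = -28539*(-33149) = 946039311)
-35762 - 1/(-48097 + N) = -35762 - 1/(-48097 + 946039311) = -35762 - 1/945991214 = -33830537795069/945991214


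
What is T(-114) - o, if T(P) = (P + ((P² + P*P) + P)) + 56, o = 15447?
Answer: 10373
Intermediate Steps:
T(P) = 56 + 2*P + 2*P² (T(P) = (P + ((P² + P²) + P)) + 56 = (P + (2*P² + P)) + 56 = (P + (P + 2*P²)) + 56 = (2*P + 2*P²) + 56 = 56 + 2*P + 2*P²)
T(-114) - o = (56 + 2*(-114) + 2*(-114)²) - 1*15447 = (56 - 228 + 2*12996) - 15447 = (56 - 228 + 25992) - 15447 = 25820 - 15447 = 10373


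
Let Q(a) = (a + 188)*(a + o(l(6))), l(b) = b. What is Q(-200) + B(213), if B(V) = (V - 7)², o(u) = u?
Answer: 44764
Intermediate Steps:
B(V) = (-7 + V)²
Q(a) = (6 + a)*(188 + a) (Q(a) = (a + 188)*(a + 6) = (188 + a)*(6 + a) = (6 + a)*(188 + a))
Q(-200) + B(213) = (1128 + (-200)² + 194*(-200)) + (-7 + 213)² = (1128 + 40000 - 38800) + 206² = 2328 + 42436 = 44764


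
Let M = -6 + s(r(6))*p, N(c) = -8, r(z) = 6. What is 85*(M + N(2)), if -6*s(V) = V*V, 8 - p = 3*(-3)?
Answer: -9860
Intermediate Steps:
p = 17 (p = 8 - 3*(-3) = 8 - 1*(-9) = 8 + 9 = 17)
s(V) = -V**2/6 (s(V) = -V*V/6 = -V**2/6)
M = -108 (M = -6 - 1/6*6**2*17 = -6 - 1/6*36*17 = -6 - 6*17 = -6 - 102 = -108)
85*(M + N(2)) = 85*(-108 - 8) = 85*(-116) = -9860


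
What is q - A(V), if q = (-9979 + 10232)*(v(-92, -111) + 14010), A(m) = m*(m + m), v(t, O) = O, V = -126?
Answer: 3484695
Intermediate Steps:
A(m) = 2*m**2 (A(m) = m*(2*m) = 2*m**2)
q = 3516447 (q = (-9979 + 10232)*(-111 + 14010) = 253*13899 = 3516447)
q - A(V) = 3516447 - 2*(-126)**2 = 3516447 - 2*15876 = 3516447 - 1*31752 = 3516447 - 31752 = 3484695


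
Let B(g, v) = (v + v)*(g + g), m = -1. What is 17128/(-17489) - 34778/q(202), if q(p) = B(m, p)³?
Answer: -4517326738947/4612847152384 ≈ -0.97929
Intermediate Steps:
B(g, v) = 4*g*v (B(g, v) = (2*v)*(2*g) = 4*g*v)
q(p) = -64*p³ (q(p) = (4*(-1)*p)³ = (-4*p)³ = -64*p³)
17128/(-17489) - 34778/q(202) = 17128/(-17489) - 34778/((-64*202³)) = 17128*(-1/17489) - 34778/((-64*8242408)) = -17128/17489 - 34778/(-527514112) = -17128/17489 - 34778*(-1/527514112) = -17128/17489 + 17389/263757056 = -4517326738947/4612847152384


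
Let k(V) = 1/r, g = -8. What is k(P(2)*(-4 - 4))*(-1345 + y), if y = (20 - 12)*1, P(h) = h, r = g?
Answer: 1337/8 ≈ 167.13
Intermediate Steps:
r = -8
y = 8 (y = 8*1 = 8)
k(V) = -1/8 (k(V) = 1/(-8) = -1/8)
k(P(2)*(-4 - 4))*(-1345 + y) = -(-1345 + 8)/8 = -1/8*(-1337) = 1337/8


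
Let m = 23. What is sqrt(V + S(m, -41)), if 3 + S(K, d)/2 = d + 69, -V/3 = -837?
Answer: sqrt(2561) ≈ 50.606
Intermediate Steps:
V = 2511 (V = -3*(-837) = 2511)
S(K, d) = 132 + 2*d (S(K, d) = -6 + 2*(d + 69) = -6 + 2*(69 + d) = -6 + (138 + 2*d) = 132 + 2*d)
sqrt(V + S(m, -41)) = sqrt(2511 + (132 + 2*(-41))) = sqrt(2511 + (132 - 82)) = sqrt(2511 + 50) = sqrt(2561)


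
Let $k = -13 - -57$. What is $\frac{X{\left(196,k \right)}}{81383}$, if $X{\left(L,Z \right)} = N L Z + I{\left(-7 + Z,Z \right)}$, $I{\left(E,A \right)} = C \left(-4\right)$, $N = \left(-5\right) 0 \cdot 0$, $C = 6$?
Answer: $- \frac{24}{81383} \approx -0.0002949$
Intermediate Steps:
$N = 0$ ($N = 0 \cdot 0 = 0$)
$I{\left(E,A \right)} = -24$ ($I{\left(E,A \right)} = 6 \left(-4\right) = -24$)
$k = 44$ ($k = -13 + 57 = 44$)
$X{\left(L,Z \right)} = -24$ ($X{\left(L,Z \right)} = 0 L Z - 24 = 0 Z - 24 = 0 - 24 = -24$)
$\frac{X{\left(196,k \right)}}{81383} = - \frac{24}{81383}$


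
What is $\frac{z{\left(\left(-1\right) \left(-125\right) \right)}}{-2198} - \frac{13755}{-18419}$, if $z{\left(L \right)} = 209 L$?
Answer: $- \frac{450962885}{40484962} \approx -11.139$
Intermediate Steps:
$\frac{z{\left(\left(-1\right) \left(-125\right) \right)}}{-2198} - \frac{13755}{-18419} = \frac{209 \left(\left(-1\right) \left(-125\right)\right)}{-2198} - \frac{13755}{-18419} = 209 \cdot 125 \left(- \frac{1}{2198}\right) - - \frac{13755}{18419} = 26125 \left(- \frac{1}{2198}\right) + \frac{13755}{18419} = - \frac{26125}{2198} + \frac{13755}{18419} = - \frac{450962885}{40484962}$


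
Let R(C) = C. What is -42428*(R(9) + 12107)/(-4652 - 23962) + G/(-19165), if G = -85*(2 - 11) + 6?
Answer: 4925946381263/274193655 ≈ 17965.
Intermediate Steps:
G = 771 (G = -85*(-9) + 6 = 765 + 6 = 771)
-42428*(R(9) + 12107)/(-4652 - 23962) + G/(-19165) = -42428*(9 + 12107)/(-4652 - 23962) + 771/(-19165) = -42428/((-28614/12116)) + 771*(-1/19165) = -42428/((-28614*1/12116)) - 771/19165 = -42428/(-14307/6058) - 771/19165 = -42428*(-6058/14307) - 771/19165 = 257028824/14307 - 771/19165 = 4925946381263/274193655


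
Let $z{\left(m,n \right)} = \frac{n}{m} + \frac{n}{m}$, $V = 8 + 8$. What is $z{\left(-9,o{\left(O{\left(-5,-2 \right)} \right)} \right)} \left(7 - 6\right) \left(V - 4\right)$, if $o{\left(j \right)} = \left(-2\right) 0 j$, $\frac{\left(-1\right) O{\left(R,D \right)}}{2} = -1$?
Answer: $0$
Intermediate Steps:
$V = 16$
$O{\left(R,D \right)} = 2$ ($O{\left(R,D \right)} = \left(-2\right) \left(-1\right) = 2$)
$o{\left(j \right)} = 0$ ($o{\left(j \right)} = 0 j = 0$)
$z{\left(m,n \right)} = \frac{2 n}{m}$
$z{\left(-9,o{\left(O{\left(-5,-2 \right)} \right)} \right)} \left(7 - 6\right) \left(V - 4\right) = 2 \cdot 0 \frac{1}{-9} \left(7 - 6\right) \left(16 - 4\right) = 2 \cdot 0 \left(- \frac{1}{9}\right) 1 \cdot 12 = 0 \cdot 12 = 0$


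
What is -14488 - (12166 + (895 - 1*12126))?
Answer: -15423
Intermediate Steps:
-14488 - (12166 + (895 - 1*12126)) = -14488 - (12166 + (895 - 12126)) = -14488 - (12166 - 11231) = -14488 - 1*935 = -14488 - 935 = -15423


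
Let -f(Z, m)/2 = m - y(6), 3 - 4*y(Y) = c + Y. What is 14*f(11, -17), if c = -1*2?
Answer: 469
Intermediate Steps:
c = -2
y(Y) = 5/4 - Y/4 (y(Y) = ¾ - (-2 + Y)/4 = ¾ + (½ - Y/4) = 5/4 - Y/4)
f(Z, m) = -½ - 2*m (f(Z, m) = -2*(m - (5/4 - ¼*6)) = -2*(m - (5/4 - 3/2)) = -2*(m - 1*(-¼)) = -2*(m + ¼) = -2*(¼ + m) = -½ - 2*m)
14*f(11, -17) = 14*(-½ - 2*(-17)) = 14*(-½ + 34) = 14*(67/2) = 469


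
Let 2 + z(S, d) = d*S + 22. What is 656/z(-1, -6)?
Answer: 328/13 ≈ 25.231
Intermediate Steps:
z(S, d) = 20 + S*d (z(S, d) = -2 + (d*S + 22) = -2 + (S*d + 22) = -2 + (22 + S*d) = 20 + S*d)
656/z(-1, -6) = 656/(20 - 1*(-6)) = 656/(20 + 6) = 656/26 = 656*(1/26) = 328/13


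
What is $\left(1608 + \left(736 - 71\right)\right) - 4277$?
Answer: $-2004$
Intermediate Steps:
$\left(1608 + \left(736 - 71\right)\right) - 4277 = \left(1608 + 665\right) - 4277 = 2273 - 4277 = -2004$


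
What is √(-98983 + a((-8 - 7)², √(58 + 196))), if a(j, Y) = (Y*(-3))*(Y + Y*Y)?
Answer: √(-99745 - 762*√254) ≈ 334.5*I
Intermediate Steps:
a(j, Y) = -3*Y*(Y + Y²) (a(j, Y) = (-3*Y)*(Y + Y²) = -3*Y*(Y + Y²))
√(-98983 + a((-8 - 7)², √(58 + 196))) = √(-98983 + 3*(√(58 + 196))²*(-1 - √(58 + 196))) = √(-98983 + 3*(√254)²*(-1 - √254)) = √(-98983 + 3*254*(-1 - √254)) = √(-98983 + (-762 - 762*√254)) = √(-99745 - 762*√254)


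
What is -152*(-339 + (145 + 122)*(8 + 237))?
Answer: -9891552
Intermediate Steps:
-152*(-339 + (145 + 122)*(8 + 237)) = -152*(-339 + 267*245) = -152*(-339 + 65415) = -152*65076 = -9891552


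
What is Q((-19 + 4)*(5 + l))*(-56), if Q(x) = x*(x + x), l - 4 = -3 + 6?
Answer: -3628800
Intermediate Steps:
l = 7 (l = 4 + (-3 + 6) = 4 + 3 = 7)
Q(x) = 2*x² (Q(x) = x*(2*x) = 2*x²)
Q((-19 + 4)*(5 + l))*(-56) = (2*((-19 + 4)*(5 + 7))²)*(-56) = (2*(-15*12)²)*(-56) = (2*(-180)²)*(-56) = (2*32400)*(-56) = 64800*(-56) = -3628800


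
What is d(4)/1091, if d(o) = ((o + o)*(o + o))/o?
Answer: 16/1091 ≈ 0.014665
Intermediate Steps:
d(o) = 4*o (d(o) = ((2*o)*(2*o))/o = (4*o²)/o = 4*o)
d(4)/1091 = (4*4)/1091 = (1/1091)*16 = 16/1091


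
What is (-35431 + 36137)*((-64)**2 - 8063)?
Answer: -2800702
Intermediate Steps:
(-35431 + 36137)*((-64)**2 - 8063) = 706*(4096 - 8063) = 706*(-3967) = -2800702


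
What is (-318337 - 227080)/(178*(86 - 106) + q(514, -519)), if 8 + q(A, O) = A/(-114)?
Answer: 31088769/203633 ≈ 152.67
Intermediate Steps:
q(A, O) = -8 - A/114 (q(A, O) = -8 + A/(-114) = -8 + A*(-1/114) = -8 - A/114)
(-318337 - 227080)/(178*(86 - 106) + q(514, -519)) = (-318337 - 227080)/(178*(86 - 106) + (-8 - 1/114*514)) = -545417/(178*(-20) + (-8 - 257/57)) = -545417/(-3560 - 713/57) = -545417/(-203633/57) = -545417*(-57/203633) = 31088769/203633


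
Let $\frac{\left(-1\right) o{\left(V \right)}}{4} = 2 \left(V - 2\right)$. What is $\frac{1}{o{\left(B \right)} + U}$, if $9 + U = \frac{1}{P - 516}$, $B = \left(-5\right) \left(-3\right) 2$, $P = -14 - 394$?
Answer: $- \frac{924}{215293} \approx -0.0042918$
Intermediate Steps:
$P = -408$
$B = 30$ ($B = 15 \cdot 2 = 30$)
$o{\left(V \right)} = 16 - 8 V$ ($o{\left(V \right)} = - 4 \cdot 2 \left(V - 2\right) = - 4 \cdot 2 \left(-2 + V\right) = - 4 \left(-4 + 2 V\right) = 16 - 8 V$)
$U = - \frac{8317}{924}$ ($U = -9 + \frac{1}{-408 - 516} = -9 + \frac{1}{-924} = -9 - \frac{1}{924} = - \frac{8317}{924} \approx -9.0011$)
$\frac{1}{o{\left(B \right)} + U} = \frac{1}{\left(16 - 240\right) - \frac{8317}{924}} = \frac{1}{-224 - \frac{8317}{924}} = \frac{1}{- \frac{215293}{924}} = - \frac{924}{215293}$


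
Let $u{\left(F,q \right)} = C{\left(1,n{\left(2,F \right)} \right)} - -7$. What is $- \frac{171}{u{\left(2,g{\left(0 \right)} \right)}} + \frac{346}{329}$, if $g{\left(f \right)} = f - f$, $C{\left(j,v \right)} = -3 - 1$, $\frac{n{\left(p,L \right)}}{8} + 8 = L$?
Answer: $- \frac{18407}{329} \approx -55.948$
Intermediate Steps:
$n{\left(p,L \right)} = -64 + 8 L$
$C{\left(j,v \right)} = -4$
$g{\left(f \right)} = 0$
$u{\left(F,q \right)} = 3$ ($u{\left(F,q \right)} = -4 - -7 = -4 + 7 = 3$)
$- \frac{171}{u{\left(2,g{\left(0 \right)} \right)}} + \frac{346}{329} = - \frac{171}{3} + \frac{346}{329} = \left(-171\right) \frac{1}{3} + 346 \cdot \frac{1}{329} = -57 + \frac{346}{329} = - \frac{18407}{329}$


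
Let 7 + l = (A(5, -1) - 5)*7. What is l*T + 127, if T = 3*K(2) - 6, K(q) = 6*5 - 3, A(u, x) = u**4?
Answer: 325102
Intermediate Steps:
K(q) = 27 (K(q) = 30 - 3 = 27)
l = 4333 (l = -7 + (5**4 - 5)*7 = -7 + (625 - 5)*7 = -7 + 620*7 = -7 + 4340 = 4333)
T = 75 (T = 3*27 - 6 = 81 - 6 = 75)
l*T + 127 = 4333*75 + 127 = 324975 + 127 = 325102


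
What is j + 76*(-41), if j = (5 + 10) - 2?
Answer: -3103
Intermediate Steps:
j = 13 (j = 15 - 2 = 13)
j + 76*(-41) = 13 + 76*(-41) = 13 - 3116 = -3103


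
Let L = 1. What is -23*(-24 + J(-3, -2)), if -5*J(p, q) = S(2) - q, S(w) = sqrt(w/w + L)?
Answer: 2806/5 + 23*sqrt(2)/5 ≈ 567.71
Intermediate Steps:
S(w) = sqrt(2) (S(w) = sqrt(w/w + 1) = sqrt(1 + 1) = sqrt(2))
J(p, q) = -sqrt(2)/5 + q/5 (J(p, q) = -(sqrt(2) - q)/5 = -sqrt(2)/5 + q/5)
-23*(-24 + J(-3, -2)) = -23*(-24 + (-sqrt(2)/5 + (1/5)*(-2))) = -23*(-24 + (-sqrt(2)/5 - 2/5)) = -23*(-24 + (-2/5 - sqrt(2)/5)) = -23*(-122/5 - sqrt(2)/5) = 2806/5 + 23*sqrt(2)/5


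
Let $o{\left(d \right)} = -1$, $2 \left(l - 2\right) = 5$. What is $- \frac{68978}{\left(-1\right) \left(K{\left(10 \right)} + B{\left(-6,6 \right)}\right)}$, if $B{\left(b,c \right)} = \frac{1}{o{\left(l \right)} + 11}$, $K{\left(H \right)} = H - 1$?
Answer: $7580$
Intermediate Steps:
$l = \frac{9}{2}$ ($l = 2 + \frac{1}{2} \cdot 5 = 2 + \frac{5}{2} = \frac{9}{2} \approx 4.5$)
$K{\left(H \right)} = -1 + H$
$B{\left(b,c \right)} = \frac{1}{10}$ ($B{\left(b,c \right)} = \frac{1}{-1 + 11} = \frac{1}{10}$)
$- \frac{68978}{\left(-1\right) \left(K{\left(10 \right)} + B{\left(-6,6 \right)}\right)} = - \frac{68978}{\left(-1\right) \left(\left(-1 + 10\right) + \frac{1}{10}\right)} = - \frac{68978}{\left(-1\right) \left(9 + \frac{1}{10}\right)} = - \frac{68978}{\left(-1\right) \frac{91}{10}} = - \frac{68978}{- \frac{91}{10}} = \left(-68978\right) \left(- \frac{10}{91}\right) = 7580$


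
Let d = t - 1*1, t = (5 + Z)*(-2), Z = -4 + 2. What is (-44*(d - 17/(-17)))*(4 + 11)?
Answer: 3960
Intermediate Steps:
Z = -2
t = -6 (t = (5 - 2)*(-2) = 3*(-2) = -6)
d = -7 (d = -6 - 1*1 = -6 - 1 = -7)
(-44*(d - 17/(-17)))*(4 + 11) = (-44*(-7 - 17/(-17)))*(4 + 11) = -44*(-7 - 17*(-1)/17)*15 = -44*(-7 - 1*(-1))*15 = -44*(-7 + 1)*15 = -44*(-6)*15 = 264*15 = 3960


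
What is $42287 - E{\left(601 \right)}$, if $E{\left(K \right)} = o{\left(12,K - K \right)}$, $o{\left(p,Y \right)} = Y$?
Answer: $42287$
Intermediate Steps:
$E{\left(K \right)} = 0$ ($E{\left(K \right)} = K - K = 0$)
$42287 - E{\left(601 \right)} = 42287 - 0 = 42287 + 0 = 42287$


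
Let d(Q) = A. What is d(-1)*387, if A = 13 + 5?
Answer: 6966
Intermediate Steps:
A = 18
d(Q) = 18
d(-1)*387 = 18*387 = 6966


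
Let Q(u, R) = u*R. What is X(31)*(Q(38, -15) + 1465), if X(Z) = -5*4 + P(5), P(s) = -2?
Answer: -19690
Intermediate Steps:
Q(u, R) = R*u
X(Z) = -22 (X(Z) = -5*4 - 2 = -20 - 2 = -22)
X(31)*(Q(38, -15) + 1465) = -22*(-15*38 + 1465) = -22*(-570 + 1465) = -22*895 = -19690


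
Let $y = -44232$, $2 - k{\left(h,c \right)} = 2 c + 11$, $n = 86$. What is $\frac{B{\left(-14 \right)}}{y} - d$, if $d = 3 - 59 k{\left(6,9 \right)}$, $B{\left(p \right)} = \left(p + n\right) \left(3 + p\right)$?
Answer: $- \frac{2941395}{1843} \approx -1596.0$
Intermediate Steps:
$B{\left(p \right)} = \left(3 + p\right) \left(86 + p\right)$ ($B{\left(p \right)} = \left(p + 86\right) \left(3 + p\right) = \left(86 + p\right) \left(3 + p\right) = \left(3 + p\right) \left(86 + p\right)$)
$k{\left(h,c \right)} = -9 - 2 c$ ($k{\left(h,c \right)} = 2 - \left(2 c + 11\right) = 2 - \left(11 + 2 c\right) = -9 - 2 c$)
$d = 1596$ ($d = 3 - 59 \left(-9 - 18\right) = 3 - -1593 = 3 + 1593 = 1596$)
$\frac{B{\left(-14 \right)}}{y} - d = \frac{258 + \left(-14\right)^{2} + 89 \left(-14\right)}{-44232} - 1596 = \left(258 + 196 - 1246\right) \left(- \frac{1}{44232}\right) - 1596 = \left(-792\right) \left(- \frac{1}{44232}\right) - 1596 = \frac{33}{1843} - 1596 = - \frac{2941395}{1843}$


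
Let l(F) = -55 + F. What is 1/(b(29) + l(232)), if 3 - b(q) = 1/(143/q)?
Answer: 143/25711 ≈ 0.0055618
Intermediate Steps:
b(q) = 3 - q/143 (b(q) = 3 - 1/(143/q) = 3 - q/143)
1/(b(29) + l(232)) = 1/((3 - 1/143*29) + (-55 + 232)) = 1/((3 - 29/143) + 177) = 1/(400/143 + 177) = 1/(25711/143) = 143/25711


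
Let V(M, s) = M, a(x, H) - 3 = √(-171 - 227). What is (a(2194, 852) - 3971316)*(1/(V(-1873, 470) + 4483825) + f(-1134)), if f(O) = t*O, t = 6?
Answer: 40368663261745797/1493984 - 30495201407*I*√398/4481952 ≈ 2.7021e+10 - 1.3574e+5*I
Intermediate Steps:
a(x, H) = 3 + I*√398 (a(x, H) = 3 + √(-171 - 227) = 3 + √(-398) = 3 + I*√398)
f(O) = 6*O
(a(2194, 852) - 3971316)*(1/(V(-1873, 470) + 4483825) + f(-1134)) = ((3 + I*√398) - 3971316)*(1/(-1873 + 4483825) + 6*(-1134)) = (-3971313 + I*√398)*(1/4481952 - 6804) = (-3971313 + I*√398)*(-30495201407/4481952) = 40368663261745797/1493984 - 30495201407*I*√398/4481952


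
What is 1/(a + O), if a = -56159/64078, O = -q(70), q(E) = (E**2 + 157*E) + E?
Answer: -64078/1022741039 ≈ -6.2653e-5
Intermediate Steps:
q(E) = E**2 + 158*E
O = -15960 (O = -70*(158 + 70) = -70*228 = -1*15960 = -15960)
a = -56159/64078 (a = -56159*1/64078 = -56159/64078 ≈ -0.87642)
1/(a + O) = 1/(-56159/64078 - 15960) = 1/(-1022741039/64078) = -64078/1022741039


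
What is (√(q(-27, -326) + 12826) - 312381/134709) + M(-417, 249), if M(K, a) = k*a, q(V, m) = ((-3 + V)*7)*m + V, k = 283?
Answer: 3164075574/44903 + √81259 ≈ 70750.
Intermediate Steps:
q(V, m) = V + m*(-21 + 7*V) (q(V, m) = (-21 + 7*V)*m + V = m*(-21 + 7*V) + V = V + m*(-21 + 7*V))
M(K, a) = 283*a
(√(q(-27, -326) + 12826) - 312381/134709) + M(-417, 249) = (√((-27 - 21*(-326) + 7*(-27)*(-326)) + 12826) - 312381/134709) + 283*249 = (√((-27 + 6846 + 61614) + 12826) - 312381*1/134709) + 70467 = (√(68433 + 12826) - 104127/44903) + 70467 = (√81259 - 104127/44903) + 70467 = (-104127/44903 + √81259) + 70467 = 3164075574/44903 + √81259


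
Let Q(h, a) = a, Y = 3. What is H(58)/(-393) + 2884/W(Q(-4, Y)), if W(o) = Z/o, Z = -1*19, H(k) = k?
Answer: -3401338/7467 ≈ -455.52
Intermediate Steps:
Z = -19
W(o) = -19/o
H(58)/(-393) + 2884/W(Q(-4, Y)) = 58/(-393) + 2884/((-19/3)) = 58*(-1/393) + 2884/((-19*⅓)) = -58/393 + 2884/(-19/3) = -58/393 + 2884*(-3/19) = -58/393 - 8652/19 = -3401338/7467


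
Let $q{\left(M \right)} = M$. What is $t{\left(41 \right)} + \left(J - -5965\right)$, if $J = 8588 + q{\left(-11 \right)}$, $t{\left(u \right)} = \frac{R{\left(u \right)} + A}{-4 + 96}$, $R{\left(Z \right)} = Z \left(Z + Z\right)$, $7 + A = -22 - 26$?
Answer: $\frac{1341171}{92} \approx 14578.0$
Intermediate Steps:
$A = -55$ ($A = -7 - 48 = -55$)
$R{\left(Z \right)} = 2 Z^{2}$ ($R{\left(Z \right)} = Z 2 Z = 2 Z^{2}$)
$t{\left(u \right)} = - \frac{55}{92} + \frac{u^{2}}{46}$ ($t{\left(u \right)} = \frac{2 u^{2} - 55}{-4 + 96} = \frac{-55 + 2 u^{2}}{92} = \left(-55 + 2 u^{2}\right) \frac{1}{92} = - \frac{55}{92} + \frac{u^{2}}{46}$)
$J = 8577$ ($J = 8588 - 11 = 8577$)
$t{\left(41 \right)} + \left(J - -5965\right) = \left(- \frac{55}{92} + \frac{41^{2}}{46}\right) + \left(8577 - -5965\right) = \left(- \frac{55}{92} + \frac{1}{46} \cdot 1681\right) + \left(8577 + 5965\right) = \left(- \frac{55}{92} + \frac{1681}{46}\right) + 14542 = \frac{3307}{92} + 14542 = \frac{1341171}{92}$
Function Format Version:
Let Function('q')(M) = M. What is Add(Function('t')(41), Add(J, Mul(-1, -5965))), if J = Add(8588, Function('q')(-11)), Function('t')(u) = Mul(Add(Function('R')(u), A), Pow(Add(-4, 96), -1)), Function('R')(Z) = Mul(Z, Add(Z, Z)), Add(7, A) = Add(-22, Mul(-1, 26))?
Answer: Rational(1341171, 92) ≈ 14578.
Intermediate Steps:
A = -55 (A = Add(-7, Add(-22, Mul(-1, 26))) = Add(-7, Add(-22, -26)) = Add(-7, -48) = -55)
Function('R')(Z) = Mul(2, Pow(Z, 2)) (Function('R')(Z) = Mul(Z, Mul(2, Z)) = Mul(2, Pow(Z, 2)))
Function('t')(u) = Add(Rational(-55, 92), Mul(Rational(1, 46), Pow(u, 2))) (Function('t')(u) = Mul(Add(Mul(2, Pow(u, 2)), -55), Pow(Add(-4, 96), -1)) = Mul(Add(-55, Mul(2, Pow(u, 2))), Pow(92, -1)) = Mul(Add(-55, Mul(2, Pow(u, 2))), Rational(1, 92)) = Add(Rational(-55, 92), Mul(Rational(1, 46), Pow(u, 2))))
J = 8577 (J = Add(8588, -11) = 8577)
Add(Function('t')(41), Add(J, Mul(-1, -5965))) = Add(Add(Rational(-55, 92), Mul(Rational(1, 46), Pow(41, 2))), Add(8577, Mul(-1, -5965))) = Add(Add(Rational(-55, 92), Mul(Rational(1, 46), 1681)), Add(8577, 5965)) = Add(Add(Rational(-55, 92), Rational(1681, 46)), 14542) = Add(Rational(3307, 92), 14542) = Rational(1341171, 92)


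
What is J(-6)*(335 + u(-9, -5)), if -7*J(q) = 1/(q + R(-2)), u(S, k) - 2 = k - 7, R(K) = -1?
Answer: 325/49 ≈ 6.6327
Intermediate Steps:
u(S, k) = -5 + k (u(S, k) = 2 + (k - 7) = 2 + (-7 + k) = -5 + k)
J(q) = -1/(7*(-1 + q)) (J(q) = -1/(7*(q - 1)) = -1/(7*(-1 + q)))
J(-6)*(335 + u(-9, -5)) = (-1/(-7 + 7*(-6)))*(335 + (-5 - 5)) = (-1/(-7 - 42))*(335 - 10) = -1/(-49)*325 = -1*(-1/49)*325 = (1/49)*325 = 325/49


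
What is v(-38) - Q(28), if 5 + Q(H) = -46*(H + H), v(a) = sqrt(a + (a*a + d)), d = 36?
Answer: 2581 + sqrt(1442) ≈ 2619.0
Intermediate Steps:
v(a) = sqrt(36 + a + a**2) (v(a) = sqrt(a + (a*a + 36)) = sqrt(a + (a**2 + 36)) = sqrt(a + (36 + a**2)) = sqrt(36 + a + a**2))
Q(H) = -5 - 92*H (Q(H) = -5 - 46*(H + H) = -5 - 92*H)
v(-38) - Q(28) = sqrt(36 - 38 + (-38)**2) - (-5 - 92*28) = sqrt(36 - 38 + 1444) - (-5 - 2576) = sqrt(1442) - 1*(-2581) = sqrt(1442) + 2581 = 2581 + sqrt(1442)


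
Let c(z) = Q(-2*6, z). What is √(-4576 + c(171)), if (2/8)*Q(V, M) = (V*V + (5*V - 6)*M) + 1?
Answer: 6*I*√1365 ≈ 221.68*I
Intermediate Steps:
Q(V, M) = 4 + 4*V² + 4*M*(-6 + 5*V) (Q(V, M) = 4*((V*V + (5*V - 6)*M) + 1) = 4*((V² + (-6 + 5*V)*M) + 1) = 4*((V² + M*(-6 + 5*V)) + 1) = 4*(1 + V² + M*(-6 + 5*V)) = 4 + 4*V² + 4*M*(-6 + 5*V))
c(z) = 580 - 264*z (c(z) = 4 - 24*z + 4*(-2*6)² + 20*z*(-2*6) = 4 - 24*z + 4*(-12)² + 20*z*(-12) = 4 - 24*z + 4*144 - 240*z = 4 - 24*z + 576 - 240*z = 580 - 264*z)
√(-4576 + c(171)) = √(-4576 + (580 - 264*171)) = √(-4576 + (580 - 45144)) = √(-4576 - 44564) = √(-49140) = 6*I*√1365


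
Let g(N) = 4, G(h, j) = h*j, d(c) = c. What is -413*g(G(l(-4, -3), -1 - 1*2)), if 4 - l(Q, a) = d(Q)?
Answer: -1652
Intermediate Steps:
l(Q, a) = 4 - Q
-413*g(G(l(-4, -3), -1 - 1*2)) = -413*4 = -1652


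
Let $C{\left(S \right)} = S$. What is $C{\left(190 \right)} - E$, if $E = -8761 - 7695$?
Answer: $16646$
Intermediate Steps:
$E = -16456$ ($E = -8761 - 7695 = -16456$)
$C{\left(190 \right)} - E = 190 - -16456 = 190 + 16456 = 16646$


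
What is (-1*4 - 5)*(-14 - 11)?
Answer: 225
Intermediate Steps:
(-1*4 - 5)*(-14 - 11) = (-4 - 5)*(-25) = -9*(-25) = 225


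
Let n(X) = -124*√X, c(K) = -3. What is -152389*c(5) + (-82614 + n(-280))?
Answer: 374553 - 248*I*√70 ≈ 3.7455e+5 - 2074.9*I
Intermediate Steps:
-152389*c(5) + (-82614 + n(-280)) = -152389*(-3) + (-82614 - 248*I*√70) = 457167 + (-82614 - 248*I*√70) = 374553 - 248*I*√70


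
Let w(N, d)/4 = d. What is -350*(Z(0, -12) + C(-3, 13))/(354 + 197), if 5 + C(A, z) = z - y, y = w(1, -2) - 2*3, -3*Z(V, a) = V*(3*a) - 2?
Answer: -23800/1653 ≈ -14.398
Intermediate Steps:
w(N, d) = 4*d
Z(V, a) = 2/3 - V*a (Z(V, a) = -(V*(3*a) - 2)/3 = -(3*V*a - 2)/3 = -(-2 + 3*V*a)/3 = 2/3 - V*a)
y = -14 (y = 4*(-2) - 2*3 = -8 - 6 = -14)
C(A, z) = 9 + z (C(A, z) = -5 + (z - 1*(-14)) = -5 + (z + 14) = -5 + (14 + z) = 9 + z)
-350*(Z(0, -12) + C(-3, 13))/(354 + 197) = -350*((2/3 - 1*0*(-12)) + (9 + 13))/(354 + 197) = -350/(551/((2/3 + 0) + 22)) = -350/(551/(2/3 + 22)) = -350/(551/(68/3)) = -350/(551*(3/68)) = -350/1653/68 = -350*68/1653 = -23800/1653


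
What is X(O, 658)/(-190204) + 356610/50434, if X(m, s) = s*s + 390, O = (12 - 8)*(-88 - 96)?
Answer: 11493218201/2398187134 ≈ 4.7925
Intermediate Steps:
O = -736 (O = 4*(-184) = -736)
X(m, s) = 390 + s² (X(m, s) = s² + 390 = 390 + s²)
X(O, 658)/(-190204) + 356610/50434 = (390 + 658²)/(-190204) + 356610/50434 = (390 + 432964)*(-1/190204) + 356610*(1/50434) = 433354*(-1/190204) + 178305/25217 = -216677/95102 + 178305/25217 = 11493218201/2398187134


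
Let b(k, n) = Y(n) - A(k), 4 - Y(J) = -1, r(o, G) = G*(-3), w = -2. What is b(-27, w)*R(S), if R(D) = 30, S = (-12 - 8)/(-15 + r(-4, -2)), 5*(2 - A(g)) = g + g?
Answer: -234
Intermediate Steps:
A(g) = 2 - 2*g/5 (A(g) = 2 - (g + g)/5 = 2 - 2*g/5)
r(o, G) = -3*G
Y(J) = 5 (Y(J) = 4 - 1*(-1) = 4 + 1 = 5)
S = 20/9 (S = (-12 - 8)/(-15 - 3*(-2)) = -20/(-15 + 6) = -20/(-9) = -20*(-⅑) = 20/9 ≈ 2.2222)
b(k, n) = 3 + 2*k/5 (b(k, n) = 5 - (2 - 2*k/5) = 5 + (-2 + 2*k/5) = 3 + 2*k/5)
b(-27, w)*R(S) = (3 + (⅖)*(-27))*30 = (3 - 54/5)*30 = -39/5*30 = -234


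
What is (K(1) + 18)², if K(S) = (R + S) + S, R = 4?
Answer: 576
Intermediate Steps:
K(S) = 4 + 2*S (K(S) = (4 + S) + S = 4 + 2*S)
(K(1) + 18)² = ((4 + 2*1) + 18)² = ((4 + 2) + 18)² = (6 + 18)² = 24² = 576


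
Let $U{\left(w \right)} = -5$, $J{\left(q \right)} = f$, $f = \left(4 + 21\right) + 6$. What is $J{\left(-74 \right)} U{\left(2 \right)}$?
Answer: $-155$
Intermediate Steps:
$f = 31$ ($f = 25 + 6 = 31$)
$J{\left(q \right)} = 31$
$J{\left(-74 \right)} U{\left(2 \right)} = 31 \left(-5\right) = -155$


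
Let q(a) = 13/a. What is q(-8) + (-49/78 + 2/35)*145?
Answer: -184393/2184 ≈ -84.429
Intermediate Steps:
q(-8) + (-49/78 + 2/35)*145 = 13/(-8) + (-49/78 + 2/35)*145 = 13*(-1/8) + (-49*1/78 + 2*(1/35))*145 = -13/8 + (-49/78 + 2/35)*145 = -13/8 - 1559/2730*145 = -13/8 - 45211/546 = -184393/2184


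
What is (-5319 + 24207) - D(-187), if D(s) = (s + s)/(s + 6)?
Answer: 3418354/181 ≈ 18886.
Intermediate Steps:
D(s) = 2*s/(6 + s) (D(s) = (2*s)/(6 + s) = 2*s/(6 + s))
(-5319 + 24207) - D(-187) = (-5319 + 24207) - 2*(-187)/(6 - 187) = 18888 - 2*(-187)/(-181) = 18888 - 2*(-187)*(-1)/181 = 18888 - 1*374/181 = 18888 - 374/181 = 3418354/181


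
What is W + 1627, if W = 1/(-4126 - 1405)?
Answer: 8998936/5531 ≈ 1627.0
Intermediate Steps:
W = -1/5531 (W = 1/(-5531) = -1/5531 ≈ -0.00018080)
W + 1627 = -1/5531 + 1627 = 8998936/5531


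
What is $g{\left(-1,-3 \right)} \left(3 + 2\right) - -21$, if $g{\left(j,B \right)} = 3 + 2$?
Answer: $46$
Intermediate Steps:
$g{\left(j,B \right)} = 5$
$g{\left(-1,-3 \right)} \left(3 + 2\right) - -21 = 5 \left(3 + 2\right) - -21 = 5 \cdot 5 + 21 = 25 + 21 = 46$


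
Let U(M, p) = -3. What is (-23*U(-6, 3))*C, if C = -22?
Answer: -1518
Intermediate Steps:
(-23*U(-6, 3))*C = -23*(-3)*(-22) = 69*(-22) = -1518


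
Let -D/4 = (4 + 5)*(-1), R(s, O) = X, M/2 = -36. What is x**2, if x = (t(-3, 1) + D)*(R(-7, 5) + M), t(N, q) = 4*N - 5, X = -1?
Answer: 1923769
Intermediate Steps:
M = -72 (M = 2*(-36) = -72)
R(s, O) = -1
t(N, q) = -5 + 4*N
D = 36 (D = -4*(4 + 5)*(-1) = -36*(-1) = -4*(-9) = 36)
x = -1387 (x = ((-5 + 4*(-3)) + 36)*(-1 - 72) = ((-5 - 12) + 36)*(-73) = (-17 + 36)*(-73) = 19*(-73) = -1387)
x**2 = (-1387)**2 = 1923769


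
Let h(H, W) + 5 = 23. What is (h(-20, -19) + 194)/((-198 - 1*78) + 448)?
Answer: 53/43 ≈ 1.2326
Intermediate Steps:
h(H, W) = 18 (h(H, W) = -5 + 23 = 18)
(h(-20, -19) + 194)/((-198 - 1*78) + 448) = (18 + 194)/((-198 - 1*78) + 448) = 212/((-198 - 78) + 448) = 212/(-276 + 448) = 212/172 = 212*(1/172) = 53/43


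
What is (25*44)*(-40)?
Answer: -44000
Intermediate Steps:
(25*44)*(-40) = 1100*(-40) = -44000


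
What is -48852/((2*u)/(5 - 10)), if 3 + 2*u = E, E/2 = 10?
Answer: 244260/17 ≈ 14368.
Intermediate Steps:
E = 20 (E = 2*10 = 20)
u = 17/2 (u = -3/2 + (½)*20 = -3/2 + 10 = 17/2 ≈ 8.5000)
-48852/((2*u)/(5 - 10)) = -48852/((2*(17/2))/(5 - 10)) = -48852/(17/(-5)) = -48852/(17*(-⅕)) = -48852/(-17/5) = -48852*(-5)/17 = -69*(-3540/17) = 244260/17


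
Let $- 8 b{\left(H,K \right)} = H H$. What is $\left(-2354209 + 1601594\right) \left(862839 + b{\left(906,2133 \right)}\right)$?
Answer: $- \frac{1144327776435}{2} \approx -5.7216 \cdot 10^{11}$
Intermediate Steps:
$b{\left(H,K \right)} = - \frac{H^{2}}{8}$ ($b{\left(H,K \right)} = - \frac{H H}{8} = - \frac{H^{2}}{8}$)
$\left(-2354209 + 1601594\right) \left(862839 + b{\left(906,2133 \right)}\right) = \left(-2354209 + 1601594\right) \left(862839 - \frac{906^{2}}{8}\right) = - 752615 \left(862839 - \frac{205209}{2}\right) = \left(-752615\right) \frac{1520469}{2} = - \frac{1144327776435}{2}$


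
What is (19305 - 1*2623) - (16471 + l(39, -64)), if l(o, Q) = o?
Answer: 172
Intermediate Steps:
(19305 - 1*2623) - (16471 + l(39, -64)) = (19305 - 1*2623) - (16471 + 39) = (19305 - 2623) - 1*16510 = 16682 - 16510 = 172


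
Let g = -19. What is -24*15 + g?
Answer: -379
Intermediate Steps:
-24*15 + g = -24*15 - 19 = -360 - 19 = -379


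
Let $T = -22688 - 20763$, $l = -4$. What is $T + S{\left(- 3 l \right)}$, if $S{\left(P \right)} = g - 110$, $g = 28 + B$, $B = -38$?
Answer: $-43571$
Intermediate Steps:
$g = -10$ ($g = 28 - 38 = -10$)
$T = -43451$
$S{\left(P \right)} = -120$ ($S{\left(P \right)} = -10 - 110 = -120$)
$T + S{\left(- 3 l \right)} = -43451 - 120 = -43571$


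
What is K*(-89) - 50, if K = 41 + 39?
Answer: -7170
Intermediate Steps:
K = 80
K*(-89) - 50 = 80*(-89) - 50 = -7120 - 50 = -7170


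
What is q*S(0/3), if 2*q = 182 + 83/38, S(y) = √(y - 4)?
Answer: 6999*I/38 ≈ 184.18*I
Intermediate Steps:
S(y) = √(-4 + y)
q = 6999/76 (q = (182 + 83/38)/2 = (½)*(6999/38) = 6999/76 ≈ 92.092)
q*S(0/3) = 6999*√(-4 + 0/3)/76 = 6999*√(-4 + 0*(⅓))/76 = 6999*√(-4 + 0)/76 = 6999*√(-4)/76 = 6999*(2*I)/76 = 6999*I/38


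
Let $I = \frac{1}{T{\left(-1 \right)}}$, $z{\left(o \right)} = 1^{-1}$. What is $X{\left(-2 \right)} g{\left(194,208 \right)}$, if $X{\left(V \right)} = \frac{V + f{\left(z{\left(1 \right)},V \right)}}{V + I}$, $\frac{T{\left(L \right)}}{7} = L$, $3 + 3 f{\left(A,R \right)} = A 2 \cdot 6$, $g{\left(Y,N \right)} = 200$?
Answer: $- \frac{280}{3} \approx -93.333$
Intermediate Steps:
$z{\left(o \right)} = 1$
$f{\left(A,R \right)} = -1 + 4 A$ ($f{\left(A,R \right)} = -1 + \frac{A 2 \cdot 6}{3} = -1 + \frac{2 A 6}{3} = -1 + \frac{12 A}{3} = -1 + 4 A$)
$T{\left(L \right)} = 7 L$
$I = - \frac{1}{7}$ ($I = \frac{1}{7 \left(-1\right)} = \frac{1}{-7} = - \frac{1}{7} \approx -0.14286$)
$X{\left(V \right)} = \frac{3 + V}{- \frac{1}{7} + V}$ ($X{\left(V \right)} = \frac{V + \left(-1 + 4 \cdot 1\right)}{V - \frac{1}{7}} = \frac{V + \left(-1 + 4\right)}{- \frac{1}{7} + V} = \frac{V + 3}{- \frac{1}{7} + V} = \frac{3 + V}{- \frac{1}{7} + V}$)
$X{\left(-2 \right)} g{\left(194,208 \right)} = \frac{7 \left(3 - 2\right)}{-1 + 7 \left(-2\right)} 200 = 7 \frac{1}{-1 - 14} \cdot 1 \cdot 200 = 7 \frac{1}{-15} \cdot 1 \cdot 200 = 7 \left(- \frac{1}{15}\right) 1 \cdot 200 = \left(- \frac{7}{15}\right) 200 = - \frac{280}{3}$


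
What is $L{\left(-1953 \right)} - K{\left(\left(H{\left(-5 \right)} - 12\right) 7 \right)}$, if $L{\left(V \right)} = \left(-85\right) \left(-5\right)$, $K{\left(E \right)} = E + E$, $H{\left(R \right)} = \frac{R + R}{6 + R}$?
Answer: $733$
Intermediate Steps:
$H{\left(R \right)} = \frac{2 R}{6 + R}$
$K{\left(E \right)} = 2 E$
$L{\left(V \right)} = 425$
$L{\left(-1953 \right)} - K{\left(\left(H{\left(-5 \right)} - 12\right) 7 \right)} = 425 - 2 \left(2 \left(-5\right) \frac{1}{6 - 5} - 12\right) 7 = 425 - 2 \left(2 \left(-5\right) 1^{-1} - 12\right) 7 = 425 - 2 \left(2 \left(-5\right) 1 - 12\right) 7 = 425 - 2 \left(-10 - 12\right) 7 = 425 - 2 \left(\left(-22\right) 7\right) = 425 - 2 \left(-154\right) = 425 - -308 = 425 + 308 = 733$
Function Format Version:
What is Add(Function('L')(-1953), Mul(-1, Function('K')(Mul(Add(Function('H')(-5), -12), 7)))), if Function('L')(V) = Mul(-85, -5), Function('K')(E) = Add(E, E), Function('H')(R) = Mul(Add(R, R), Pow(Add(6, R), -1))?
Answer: 733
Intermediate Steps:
Function('H')(R) = Mul(2, R, Pow(Add(6, R), -1)) (Function('H')(R) = Mul(Mul(2, R), Pow(Add(6, R), -1)) = Mul(2, R, Pow(Add(6, R), -1)))
Function('K')(E) = Mul(2, E)
Function('L')(V) = 425
Add(Function('L')(-1953), Mul(-1, Function('K')(Mul(Add(Function('H')(-5), -12), 7)))) = Add(425, Mul(-1, Mul(2, Mul(Add(Mul(2, -5, Pow(Add(6, -5), -1)), -12), 7)))) = Add(425, Mul(-1, Mul(2, Mul(Add(Mul(2, -5, Pow(1, -1)), -12), 7)))) = Add(425, Mul(-1, Mul(2, Mul(Add(Mul(2, -5, 1), -12), 7)))) = Add(425, Mul(-1, Mul(2, Mul(Add(-10, -12), 7)))) = Add(425, Mul(-1, Mul(2, Mul(-22, 7)))) = Add(425, Mul(-1, Mul(2, -154))) = Add(425, Mul(-1, -308)) = Add(425, 308) = 733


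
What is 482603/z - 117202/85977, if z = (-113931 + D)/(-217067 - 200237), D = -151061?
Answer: 2164382860188305/2847902148 ≈ 7.5999e+5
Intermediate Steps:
z = 33124/52163 (z = (-113931 - 151061)/(-217067 - 200237) = -264992/(-417304) = -264992*(-1/417304) = 33124/52163 ≈ 0.63501)
482603/z - 117202/85977 = 482603/(33124/52163) - 117202/85977 = 482603*(52163/33124) - 117202*1/85977 = 25174020289/33124 - 117202/85977 = 2164382860188305/2847902148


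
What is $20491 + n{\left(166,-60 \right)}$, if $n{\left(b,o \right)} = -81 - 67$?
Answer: $20343$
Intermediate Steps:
$n{\left(b,o \right)} = -148$ ($n{\left(b,o \right)} = -81 - 67 = -148$)
$20491 + n{\left(166,-60 \right)} = 20491 - 148 = 20343$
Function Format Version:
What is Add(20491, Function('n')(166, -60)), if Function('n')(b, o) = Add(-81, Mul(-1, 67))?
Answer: 20343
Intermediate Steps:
Function('n')(b, o) = -148 (Function('n')(b, o) = Add(-81, -67) = -148)
Add(20491, Function('n')(166, -60)) = Add(20491, -148) = 20343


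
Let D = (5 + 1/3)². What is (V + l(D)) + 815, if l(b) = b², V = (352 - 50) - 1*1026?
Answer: 72907/81 ≈ 900.09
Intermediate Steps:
V = -724 (V = 302 - 1026 = -724)
D = 256/9 (D = (5 + ⅓)² = (16/3)² = 256/9 ≈ 28.444)
(V + l(D)) + 815 = (-724 + (256/9)²) + 815 = (-724 + 65536/81) + 815 = 6892/81 + 815 = 72907/81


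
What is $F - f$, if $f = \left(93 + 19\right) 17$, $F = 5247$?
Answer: $3343$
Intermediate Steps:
$f = 1904$ ($f = 112 \cdot 17 = 1904$)
$F - f = 5247 - 1904 = 3343$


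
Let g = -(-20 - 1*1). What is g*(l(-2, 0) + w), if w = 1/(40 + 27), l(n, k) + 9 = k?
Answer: -12642/67 ≈ -188.69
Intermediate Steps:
l(n, k) = -9 + k
w = 1/67 ≈ 0.014925
g = 21 (g = -(-20 - 1) = -1*(-21) = 21)
g*(l(-2, 0) + w) = 21*((-9 + 0) + 1/67) = 21*(-9 + 1/67) = 21*(-602/67) = -12642/67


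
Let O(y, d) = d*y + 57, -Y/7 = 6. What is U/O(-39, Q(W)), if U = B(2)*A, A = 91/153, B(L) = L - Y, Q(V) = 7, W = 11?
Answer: -1001/8262 ≈ -0.12116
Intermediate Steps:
Y = -42 (Y = -7*6 = -42)
O(y, d) = 57 + d*y
B(L) = 42 + L (B(L) = L - 1*(-42) = L + 42 = 42 + L)
A = 91/153 (A = 91*(1/153) = 91/153 ≈ 0.59477)
U = 4004/153 (U = (42 + 2)*(91/153) = 44*(91/153) = 4004/153 ≈ 26.170)
U/O(-39, Q(W)) = 4004/(153*(57 + 7*(-39))) = 4004/(153*(57 - 273)) = (4004/153)/(-216) = (4004/153)*(-1/216) = -1001/8262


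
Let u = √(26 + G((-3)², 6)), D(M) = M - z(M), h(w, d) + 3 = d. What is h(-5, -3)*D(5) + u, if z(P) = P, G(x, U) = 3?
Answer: √29 ≈ 5.3852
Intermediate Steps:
h(w, d) = -3 + d
D(M) = 0 (D(M) = M - M = 0)
u = √29 (u = √(26 + 3) = √29 ≈ 5.3852)
h(-5, -3)*D(5) + u = (-3 - 3)*0 + √29 = -6*0 + √29 = 0 + √29 = √29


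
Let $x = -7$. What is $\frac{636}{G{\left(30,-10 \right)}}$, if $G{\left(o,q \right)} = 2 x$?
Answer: $- \frac{318}{7} \approx -45.429$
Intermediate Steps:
$G{\left(o,q \right)} = -14$ ($G{\left(o,q \right)} = 2 \left(-7\right) = -14$)
$\frac{636}{G{\left(30,-10 \right)}} = \frac{636}{-14} = 636 \left(- \frac{1}{14}\right) = - \frac{318}{7}$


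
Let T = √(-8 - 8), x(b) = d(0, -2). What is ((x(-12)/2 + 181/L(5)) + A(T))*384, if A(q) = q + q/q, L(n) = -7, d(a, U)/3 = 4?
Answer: -50688/7 + 1536*I ≈ -7241.1 + 1536.0*I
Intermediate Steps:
d(a, U) = 12 (d(a, U) = 3*4 = 12)
x(b) = 12
T = 4*I (T = √(-16) = 4*I ≈ 4.0*I)
A(q) = 1 + q (A(q) = q + 1 = 1 + q)
((x(-12)/2 + 181/L(5)) + A(T))*384 = ((12/2 + 181/(-7)) + (1 + 4*I))*384 = ((12*(½) + 181*(-⅐)) + (1 + 4*I))*384 = ((6 - 181/7) + (1 + 4*I))*384 = (-139/7 + (1 + 4*I))*384 = (-132/7 + 4*I)*384 = -50688/7 + 1536*I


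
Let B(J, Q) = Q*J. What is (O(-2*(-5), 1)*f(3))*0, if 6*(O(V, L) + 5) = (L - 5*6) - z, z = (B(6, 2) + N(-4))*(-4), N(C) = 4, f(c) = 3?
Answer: 0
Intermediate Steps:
B(J, Q) = J*Q
z = -64 (z = (6*2 + 4)*(-4) = (12 + 4)*(-4) = 16*(-4) = -64)
O(V, L) = ⅔ + L/6 (O(V, L) = -5 + ((L - 5*6) - 1*(-64))/6 = -5 + ((L - 30) + 64)/6 = -5 + ((-30 + L) + 64)/6 = -5 + (34 + L)/6 = -5 + (17/3 + L/6) = ⅔ + L/6)
(O(-2*(-5), 1)*f(3))*0 = ((⅔ + (⅙)*1)*3)*0 = ((⅔ + ⅙)*3)*0 = ((⅚)*3)*0 = (5/2)*0 = 0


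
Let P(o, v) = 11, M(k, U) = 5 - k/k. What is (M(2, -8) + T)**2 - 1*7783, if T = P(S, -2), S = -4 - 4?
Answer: -7558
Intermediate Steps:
S = -8
M(k, U) = 4 (M(k, U) = 5 - 1*1 = 5 - 1 = 4)
T = 11
(M(2, -8) + T)**2 - 1*7783 = (4 + 11)**2 - 1*7783 = 15**2 - 7783 = 225 - 7783 = -7558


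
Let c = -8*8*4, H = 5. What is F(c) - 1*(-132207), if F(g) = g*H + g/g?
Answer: 130928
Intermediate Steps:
c = -256 (c = -64*4 = -256)
F(g) = 1 + 5*g (F(g) = g*5 + g/g = 5*g + 1 = 1 + 5*g)
F(c) - 1*(-132207) = (1 + 5*(-256)) - 1*(-132207) = (1 - 1280) + 132207 = -1279 + 132207 = 130928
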